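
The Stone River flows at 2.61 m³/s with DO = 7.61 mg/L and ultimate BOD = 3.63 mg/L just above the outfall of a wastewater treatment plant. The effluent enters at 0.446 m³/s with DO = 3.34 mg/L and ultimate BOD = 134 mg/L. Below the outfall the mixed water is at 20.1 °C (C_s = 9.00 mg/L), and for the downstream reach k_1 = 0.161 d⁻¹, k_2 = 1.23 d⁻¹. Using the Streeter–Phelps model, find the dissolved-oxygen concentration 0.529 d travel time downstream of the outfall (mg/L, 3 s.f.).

Mixed DO = (2.61×7.61 + 0.446×3.34)/(2.61+0.446) = 21.35/3.056 = 6.987 mg/L.
Mixed L₀ = (2.61×3.63 + 0.446×134)/(3.056) = 69.24/3.056 = 22.66 mg/L.
Initial deficit D₀ = C_s − DO₀ = 9.00 − 6.987 = 2.013 mg/L.
D(0.529) = [0.161×22.66/(1.23−0.161)](e^(−0.161×0.529) − e^(−1.23×0.529)) + 2.013 e^(−1.23×0.529)
= 3.412 × (0.9184 − 0.5217) + 2.013 × 0.5217 = 2.404 mg/L.
DO = 9.00 − 2.404 = 6.596 mg/L.

DO ≈ 6.60 mg/L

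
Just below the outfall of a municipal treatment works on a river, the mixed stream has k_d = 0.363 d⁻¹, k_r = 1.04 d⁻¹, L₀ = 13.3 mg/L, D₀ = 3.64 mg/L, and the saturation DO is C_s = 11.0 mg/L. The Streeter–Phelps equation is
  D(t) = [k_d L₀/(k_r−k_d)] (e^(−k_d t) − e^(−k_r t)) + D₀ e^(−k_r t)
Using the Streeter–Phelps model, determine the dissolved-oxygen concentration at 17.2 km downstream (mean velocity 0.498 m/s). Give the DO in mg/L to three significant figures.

Travel time t = x/v = 17.2 km / (0.498 m/s) = 17200 m / 0.498 m/s = 34540 s = 0.3997 d.
k_d L₀/(k_r−k_d) = 0.363×13.3/(1.04−0.363) = 4.828/0.6770 = 7.131 mg/L.
e^(−k_d t) = e^(−0.363×0.3997) = 0.8649; e^(−k_r t) = e^(−1.04×0.3997) = 0.6599.
D = 7.131 × (0.8649 − 0.6599) + 3.64 × 0.6599 = 1.462 + 2.402 = 3.864 mg/L.
DO = C_s − D = 11.0 − 3.864 = 7.136 mg/L.

DO ≈ 7.14 mg/L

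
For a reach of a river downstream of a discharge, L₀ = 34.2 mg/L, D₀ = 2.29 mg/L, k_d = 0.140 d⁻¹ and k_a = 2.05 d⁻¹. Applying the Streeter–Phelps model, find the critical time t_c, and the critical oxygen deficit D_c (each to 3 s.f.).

t_c ≈ 0.124 d; D_c ≈ 2.30 mg/L

With k_a/k_d = 14.64 and 1 − D₀(k_a−k_d)/(k_d L₀) = 0.08649,
t_c = ln(14.64 × 0.08649) / (2.05 − 0.140) = ln(1.266) / 1.910 = 0.2362/1.910 = 0.1237 d.
D_c = (k_d/k_a) L₀ e^(−k_d t_c) = (0.140/2.05) × 34.2 × e^(−0.140×0.1237) = 0.06829 × 34.2 × 0.9828 = 2.296 mg/L.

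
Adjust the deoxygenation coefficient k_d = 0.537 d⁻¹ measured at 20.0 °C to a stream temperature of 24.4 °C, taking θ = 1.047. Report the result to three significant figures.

k_d(T₂) = k_d(T₁) · θ^(T₂−T₁) = 0.537 × 1.047^(24.4−20.0)
= 0.537 × 1.047^4.40 = 0.537 × 1.224 = 0.6573 d⁻¹.

k_d ≈ 0.657 d⁻¹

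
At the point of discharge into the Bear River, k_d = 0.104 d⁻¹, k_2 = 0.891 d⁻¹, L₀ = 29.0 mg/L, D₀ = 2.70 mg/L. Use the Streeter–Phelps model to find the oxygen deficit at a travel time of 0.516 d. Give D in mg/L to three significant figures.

D ≈ 2.92 mg/L

k_d L₀/(k_2−k_d) = 0.104×29.0/(0.891−0.104) = 3.016/0.7870 = 3.832 mg/L.
e^(−k_d t) = e^(−0.104×0.5160) = 0.9478; e^(−k_2 t) = e^(−0.891×0.5160) = 0.6314.
D = 3.832 × (0.9478 − 0.6314) + 2.70 × 0.6314 = 1.212 + 1.705 = 2.917 mg/L.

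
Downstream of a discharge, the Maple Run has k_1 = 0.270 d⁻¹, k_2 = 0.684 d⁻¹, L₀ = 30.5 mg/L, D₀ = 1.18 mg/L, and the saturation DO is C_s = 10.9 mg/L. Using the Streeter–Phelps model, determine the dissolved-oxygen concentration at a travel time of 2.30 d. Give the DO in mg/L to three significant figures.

k_1 L₀/(k_2−k_1) = 0.270×30.5/(0.684−0.270) = 8.235/0.4140 = 19.89 mg/L.
e^(−k_1 t) = e^(−0.270×2.300) = 0.5374; e^(−k_2 t) = e^(−0.684×2.300) = 0.2074.
D = 19.89 × (0.5374 − 0.2074) + 1.18 × 0.2074 = 6.565 + 0.2447 = 6.809 mg/L.
DO = C_s − D = 10.9 − 6.809 = 4.091 mg/L.

DO ≈ 4.09 mg/L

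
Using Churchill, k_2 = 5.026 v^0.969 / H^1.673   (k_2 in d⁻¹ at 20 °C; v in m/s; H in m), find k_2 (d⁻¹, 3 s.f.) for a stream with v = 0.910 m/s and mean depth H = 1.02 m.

k_2 = 5.026 × 0.910^0.969 / 1.02^1.673 = 5.026 × 0.9127 / 1.034 = 4.438 d⁻¹.

k_2 ≈ 4.44 d⁻¹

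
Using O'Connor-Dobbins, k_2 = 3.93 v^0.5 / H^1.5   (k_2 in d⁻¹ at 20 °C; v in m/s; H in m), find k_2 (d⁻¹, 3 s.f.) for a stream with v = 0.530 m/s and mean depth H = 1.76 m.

k_2 = 3.93 × 0.530^0.5 / 1.76^1.5 = 3.93 × 0.7280 / 2.335 = 1.225 d⁻¹.

k_2 ≈ 1.23 d⁻¹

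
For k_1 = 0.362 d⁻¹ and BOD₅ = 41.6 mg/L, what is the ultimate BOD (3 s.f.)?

BOD₅ = L₀(1 − e^(−5k_1)) ⇒ L₀ = BOD₅ / (1 − e^(−5×0.362))
= 41.6 / (1 − 0.1637) = 41.6 / 0.8363 = 49.74 mg/L.

L₀ ≈ 49.7 mg/L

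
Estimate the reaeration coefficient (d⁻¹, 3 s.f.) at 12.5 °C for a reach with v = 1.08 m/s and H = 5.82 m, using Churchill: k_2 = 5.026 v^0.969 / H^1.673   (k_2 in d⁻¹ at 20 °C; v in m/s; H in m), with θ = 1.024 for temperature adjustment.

k_2 ≈ 0.238 d⁻¹

k_2(20) = 5.026 × 1.08^0.969 / 5.82^1.673 = 5.026 × 1.077 / 19.04 = 0.2844 d⁻¹.
k_2(12.5) = 0.2844 × 1.024^(12.5−20) = 0.2844 × 0.8370 = 0.2380 d⁻¹.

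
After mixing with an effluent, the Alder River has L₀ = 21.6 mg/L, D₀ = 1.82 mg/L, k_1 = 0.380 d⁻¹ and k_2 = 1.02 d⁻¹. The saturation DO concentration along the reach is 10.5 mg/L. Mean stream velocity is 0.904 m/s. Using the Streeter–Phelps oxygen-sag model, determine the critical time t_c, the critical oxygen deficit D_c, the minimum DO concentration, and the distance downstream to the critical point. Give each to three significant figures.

t_c ≈ 1.30 d; D_c ≈ 4.90 mg/L; min DO ≈ 5.60 mg/L; x_c ≈ 102 km

With k_2/k_1 = 2.684 and 1 − D₀(k_2−k_1)/(k_1 L₀) = 0.8581,
t_c = ln(2.684 × 0.8581) / (1.02 − 0.380) = ln(2.303) / 0.6400 = 0.8343/0.6400 = 1.304 d.
L(t_c) = L₀ e^(−k_1 t_c) = 21.6 × 0.6093 = 13.16 mg/L, and at the critical point k_2 D_c = k_1 L, so D_c = (0.380/1.02) × 13.16 = 4.903 mg/L.
Minimum DO = C_s − D_c = 10.5 − 4.903 = 5.597 mg/L.
x_c = v t_c = 0.904 m/s × 1.304 d × 86400 s/d = 101800 m ≈ 102 km.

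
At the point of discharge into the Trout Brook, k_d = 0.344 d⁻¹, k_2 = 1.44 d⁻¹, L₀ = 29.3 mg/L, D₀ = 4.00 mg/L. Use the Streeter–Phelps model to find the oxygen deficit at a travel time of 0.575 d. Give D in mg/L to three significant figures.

D ≈ 5.28 mg/L

k_d L₀/(k_2−k_d) = 0.344×29.3/(1.44−0.344) = 10.08/1.096 = 9.196 mg/L.
e^(−k_d t) = e^(−0.344×0.5750) = 0.8205; e^(−k_2 t) = e^(−1.44×0.5750) = 0.4369.
D = 9.196 × (0.8205 − 0.4369) + 4.00 × 0.4369 = 3.528 + 1.748 = 5.276 mg/L.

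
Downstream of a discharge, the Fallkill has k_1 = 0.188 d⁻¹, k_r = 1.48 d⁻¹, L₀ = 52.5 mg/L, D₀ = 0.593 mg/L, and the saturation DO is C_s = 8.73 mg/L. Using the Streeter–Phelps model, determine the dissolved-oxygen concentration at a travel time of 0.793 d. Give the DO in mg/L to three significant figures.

k_1 L₀/(k_r−k_1) = 0.188×52.5/(1.48−0.188) = 9.870/1.292 = 7.639 mg/L.
e^(−k_1 t) = e^(−0.188×0.7930) = 0.8615; e^(−k_r t) = e^(−1.48×0.7930) = 0.3092.
D = 7.639 × (0.8615 − 0.3092) + 0.593 × 0.3092 = 4.219 + 0.1834 = 4.402 mg/L.
DO = C_s − D = 8.73 − 4.402 = 4.328 mg/L.

DO ≈ 4.33 mg/L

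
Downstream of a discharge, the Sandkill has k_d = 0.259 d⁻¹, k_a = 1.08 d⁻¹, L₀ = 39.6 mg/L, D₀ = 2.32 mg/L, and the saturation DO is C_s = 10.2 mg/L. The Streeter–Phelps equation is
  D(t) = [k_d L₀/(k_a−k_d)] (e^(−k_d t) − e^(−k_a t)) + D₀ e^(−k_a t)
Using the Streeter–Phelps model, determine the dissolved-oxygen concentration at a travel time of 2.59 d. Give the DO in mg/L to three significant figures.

k_d L₀/(k_a−k_d) = 0.259×39.6/(1.08−0.259) = 10.26/0.8210 = 12.49 mg/L.
e^(−k_d t) = e^(−0.259×2.590) = 0.5113; e^(−k_a t) = e^(−1.08×2.590) = 0.06098.
D = 12.49 × (0.5113 − 0.06098) + 2.32 × 0.06098 = 5.626 + 0.1415 = 5.767 mg/L.
DO = C_s − D = 10.2 − 5.767 = 4.433 mg/L.

DO ≈ 4.43 mg/L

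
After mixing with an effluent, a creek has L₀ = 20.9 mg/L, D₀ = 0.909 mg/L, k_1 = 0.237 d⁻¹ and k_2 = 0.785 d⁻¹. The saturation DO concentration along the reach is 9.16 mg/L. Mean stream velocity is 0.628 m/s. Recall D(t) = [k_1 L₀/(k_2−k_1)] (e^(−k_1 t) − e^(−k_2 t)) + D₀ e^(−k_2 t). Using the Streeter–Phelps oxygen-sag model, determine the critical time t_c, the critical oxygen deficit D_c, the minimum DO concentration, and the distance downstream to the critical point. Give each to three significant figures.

At the critical point dD/dt = 0, so k_1 L₀ e^(−k_1 t) = k_2 D. Substituting D(t) from the Streeter–Phelps equation and solving for t gives
t_c = ln[(k_2/k_1)(1 − D₀(k_2−k_1)/(k_1 L₀))] / (k_2−k_1).
Here k_2−k_1 = 0.5480 d⁻¹ and 1 − D₀(k_2−k_1)/(k_1 L₀) = 1 − 0.909×0.5480/(0.237×20.9) = 0.8994, so
t_c = ln(3.312 × 0.8994) / 0.5480 = 1.092 / 0.5480 = 1.992 d.
D_c = (k_1/k_2) L₀ e^(−k_1 t_c) = (0.237/0.785) × 20.9 × e^(−0.237×1.992) = 0.3019 × 20.9 × 0.6237 = 3.935 mg/L.
Minimum DO = C_s − D_c = 9.16 − 3.935 = 5.225 mg/L.
x_c = v t_c = 0.628 m/s × 1.992 d × 86400 s/d = 108100 m ≈ 108 km.

t_c ≈ 1.99 d; D_c ≈ 3.94 mg/L; min DO ≈ 5.22 mg/L; x_c ≈ 108 km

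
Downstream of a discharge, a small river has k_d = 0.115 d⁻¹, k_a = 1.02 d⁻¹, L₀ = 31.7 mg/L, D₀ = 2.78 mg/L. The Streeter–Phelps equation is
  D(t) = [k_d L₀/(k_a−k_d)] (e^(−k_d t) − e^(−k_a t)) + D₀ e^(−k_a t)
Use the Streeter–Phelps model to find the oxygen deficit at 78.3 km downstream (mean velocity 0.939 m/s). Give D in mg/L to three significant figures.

D ≈ 3.14 mg/L

Travel time t = x/v = 78.3 km / (0.939 m/s) = 78300 m / 0.939 m/s = 83390 s = 0.9651 d.
k_d L₀/(k_a−k_d) = 0.115×31.7/(1.02−0.115) = 3.646/0.9050 = 4.028 mg/L.
e^(−k_d t) = e^(−0.115×0.9651) = 0.8949; e^(−k_a t) = e^(−1.02×0.9651) = 0.3737.
D = 4.028 × (0.8949 − 0.3737) + 2.78 × 0.3737 = 2.100 + 1.039 = 3.139 mg/L.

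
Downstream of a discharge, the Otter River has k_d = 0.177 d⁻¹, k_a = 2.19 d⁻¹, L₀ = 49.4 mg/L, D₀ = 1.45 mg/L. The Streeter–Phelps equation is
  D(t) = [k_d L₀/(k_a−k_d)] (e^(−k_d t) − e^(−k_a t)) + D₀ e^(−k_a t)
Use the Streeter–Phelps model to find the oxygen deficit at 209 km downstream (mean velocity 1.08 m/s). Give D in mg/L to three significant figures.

D ≈ 2.90 mg/L

Travel time t = x/v = 209 km / (1.08 m/s) = 209000 m / 1.08 m/s = 193500 s = 2.240 d.
k_d L₀/(k_a−k_d) = 0.177×49.4/(2.19−0.177) = 8.744/2.013 = 4.344 mg/L.
e^(−k_d t) = e^(−0.177×2.240) = 0.6727; e^(−k_a t) = e^(−2.19×2.240) = 0.007408.
D = 4.344 × (0.6727 − 0.007408) + 1.45 × 0.007408 = 2.890 + 0.01074 = 2.901 mg/L.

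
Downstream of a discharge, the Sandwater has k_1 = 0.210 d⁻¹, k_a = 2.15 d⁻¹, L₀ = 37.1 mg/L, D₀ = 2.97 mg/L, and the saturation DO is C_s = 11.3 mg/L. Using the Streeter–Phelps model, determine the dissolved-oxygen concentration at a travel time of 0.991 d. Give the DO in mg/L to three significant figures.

DO ≈ 8.16 mg/L

k_1 L₀/(k_a−k_1) = 0.210×37.1/(2.15−0.210) = 7.791/1.940 = 4.016 mg/L.
e^(−k_1 t) = e^(−0.210×0.9910) = 0.8121; e^(−k_a t) = e^(−2.15×0.9910) = 0.1188.
D = 4.016 × (0.8121 − 0.1188) + 2.97 × 0.1188 = 2.785 + 0.3527 = 3.137 mg/L.
DO = C_s − D = 11.3 − 3.137 = 8.163 mg/L.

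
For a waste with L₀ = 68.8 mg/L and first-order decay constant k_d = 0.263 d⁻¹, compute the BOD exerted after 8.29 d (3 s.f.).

y ≈ 61.0 mg/L

y_t = L₀(1 − e^(−k_d t)) = 68.8 × (1 − e^(−0.263×8.29))
= 68.8 × (1 − 0.1130) = 68.8 × 0.8870 = 61.02 mg/L.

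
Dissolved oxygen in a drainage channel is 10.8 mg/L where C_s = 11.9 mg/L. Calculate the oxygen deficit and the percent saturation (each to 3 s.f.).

D = C_s − C = 11.9 − 10.8 = 1.10 mg/L.
% saturation = 10.8/11.9 × 100 = 90.8 %.

D ≈ 1.10 mg/L; 90.8 % saturation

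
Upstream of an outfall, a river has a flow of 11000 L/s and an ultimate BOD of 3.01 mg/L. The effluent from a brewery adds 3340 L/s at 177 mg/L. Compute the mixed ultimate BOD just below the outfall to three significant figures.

43.5 mg/L

Flow-weighted mixing: C = (Q_r C_r + Q_w C_w)/(Q_r + Q_w)
= (11000×3.01 + 3340×177)/(11000 + 3340) = 624300/14340 = 43.53 mg/L.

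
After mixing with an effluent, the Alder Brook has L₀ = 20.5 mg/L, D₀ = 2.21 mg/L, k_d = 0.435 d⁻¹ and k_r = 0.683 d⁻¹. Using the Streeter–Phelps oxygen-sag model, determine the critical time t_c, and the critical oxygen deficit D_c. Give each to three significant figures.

t_c = [1/(k_r−k_d)] ln[(k_r/k_d)(1 − D₀(k_r−k_d)/(k_d L₀))]
= [1/(0.683−0.435)] ln[(0.683/0.435)(1 − 2.21×0.2480/(0.435×20.5))]
= (1/0.2480) ln[1.570 × 0.9385] = 4.032 × ln(1.474) = 4.032 × 0.3877 = 1.563 d.
L(t_c) = L₀ e^(−k_d t_c) = 20.5 × 0.5066 = 10.38 mg/L, and at the critical point k_r D_c = k_d L, so D_c = (0.435/0.683) × 10.38 = 6.614 mg/L.

t_c ≈ 1.56 d; D_c ≈ 6.61 mg/L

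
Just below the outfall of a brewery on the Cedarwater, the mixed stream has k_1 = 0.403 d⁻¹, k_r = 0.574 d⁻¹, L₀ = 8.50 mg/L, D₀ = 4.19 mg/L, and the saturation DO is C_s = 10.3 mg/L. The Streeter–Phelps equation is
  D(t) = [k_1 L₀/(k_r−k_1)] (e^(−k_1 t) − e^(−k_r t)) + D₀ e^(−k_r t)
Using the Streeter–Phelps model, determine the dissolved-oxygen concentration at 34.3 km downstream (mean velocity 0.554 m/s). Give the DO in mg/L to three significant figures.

Travel time t = x/v = 34.3 km / (0.554 m/s) = 34300 m / 0.554 m/s = 61910 s = 0.7166 d.
k_1 L₀/(k_r−k_1) = 0.403×8.50/(0.574−0.403) = 3.426/0.1710 = 20.03 mg/L.
e^(−k_1 t) = e^(−0.403×0.7166) = 0.7492; e^(−k_r t) = e^(−0.574×0.7166) = 0.6628.
D = 20.03 × (0.7492 − 0.6628) + 4.19 × 0.6628 = 1.731 + 2.777 = 4.508 mg/L.
DO = C_s − D = 10.3 − 4.508 = 5.792 mg/L.

DO ≈ 5.79 mg/L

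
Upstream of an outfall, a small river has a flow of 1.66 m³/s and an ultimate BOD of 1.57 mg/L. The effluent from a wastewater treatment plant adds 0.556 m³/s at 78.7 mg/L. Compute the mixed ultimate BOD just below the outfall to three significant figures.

Flow-weighted mixing: C = (Q_r C_r + Q_w C_w)/(Q_r + Q_w)
= (1.66×1.57 + 0.556×78.7)/(1.66 + 0.556) = 46.36/2.216 = 20.92 mg/L.

20.9 mg/L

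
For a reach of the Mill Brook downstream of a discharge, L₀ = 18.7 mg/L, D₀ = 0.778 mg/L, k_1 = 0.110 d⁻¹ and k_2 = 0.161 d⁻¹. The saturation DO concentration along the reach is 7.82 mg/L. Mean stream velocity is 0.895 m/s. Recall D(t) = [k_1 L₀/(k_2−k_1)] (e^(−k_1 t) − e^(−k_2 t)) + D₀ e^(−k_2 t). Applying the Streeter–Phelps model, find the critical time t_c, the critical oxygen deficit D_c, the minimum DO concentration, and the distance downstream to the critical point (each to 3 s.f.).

t_c ≈ 7.09 d; D_c ≈ 5.86 mg/L; min DO ≈ 1.96 mg/L; x_c ≈ 548 km

t_c = [1/(k_2−k_1)] ln[(k_2/k_1)(1 − D₀(k_2−k_1)/(k_1 L₀))]
= [1/(0.161−0.110)] ln[(0.161/0.110)(1 − 0.778×0.05100/(0.110×18.7))]
= (1/0.05100) ln[1.464 × 0.9807] = 19.61 × ln(1.435) = 19.61 × 0.3614 = 7.087 d.
L(t_c) = L₀ e^(−k_1 t_c) = 18.7 × 0.4586 = 8.576 mg/L, and at the critical point k_2 D_c = k_1 L, so D_c = (0.110/0.161) × 8.576 = 5.859 mg/L.
Minimum DO = C_s − D_c = 7.82 − 5.859 = 1.961 mg/L.
x_c = v t_c = 0.895 m/s × 7.087 d × 86400 s/d = 548000 m ≈ 548 km.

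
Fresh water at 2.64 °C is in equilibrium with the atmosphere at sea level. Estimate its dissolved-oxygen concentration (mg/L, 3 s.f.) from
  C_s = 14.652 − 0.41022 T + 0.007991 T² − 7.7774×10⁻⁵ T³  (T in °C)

C_s ≈ 13.6 mg/L

C_s = 14.652 − 0.41022×2.64 + 0.007991×2.64² − 7.7774×10⁻⁵×2.64³ = 13.62 mg/L.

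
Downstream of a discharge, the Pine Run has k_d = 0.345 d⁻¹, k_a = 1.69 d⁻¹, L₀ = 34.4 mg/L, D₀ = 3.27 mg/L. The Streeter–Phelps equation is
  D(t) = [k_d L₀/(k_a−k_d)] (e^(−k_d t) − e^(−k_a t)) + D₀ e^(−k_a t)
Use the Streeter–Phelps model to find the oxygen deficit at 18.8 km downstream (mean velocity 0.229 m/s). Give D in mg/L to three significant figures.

Travel time t = x/v = 18.8 km / (0.229 m/s) = 18800 m / 0.229 m/s = 82100 s = 0.9502 d.
k_d L₀/(k_a−k_d) = 0.345×34.4/(1.69−0.345) = 11.87/1.345 = 8.824 mg/L.
e^(−k_d t) = e^(−0.345×0.9502) = 0.7205; e^(−k_a t) = e^(−1.69×0.9502) = 0.2007.
D = 8.824 × (0.7205 − 0.2007) + 3.27 × 0.2007 = 4.586 + 0.6564 = 5.243 mg/L.

D ≈ 5.24 mg/L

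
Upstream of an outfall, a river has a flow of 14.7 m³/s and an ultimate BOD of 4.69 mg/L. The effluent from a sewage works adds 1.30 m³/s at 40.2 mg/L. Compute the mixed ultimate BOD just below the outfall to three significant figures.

Flow-weighted mixing: C = (Q_r C_r + Q_w C_w)/(Q_r + Q_w)
= (14.7×4.69 + 1.30×40.2)/(14.7 + 1.30) = 121.2/16.00 = 7.575 mg/L.

7.58 mg/L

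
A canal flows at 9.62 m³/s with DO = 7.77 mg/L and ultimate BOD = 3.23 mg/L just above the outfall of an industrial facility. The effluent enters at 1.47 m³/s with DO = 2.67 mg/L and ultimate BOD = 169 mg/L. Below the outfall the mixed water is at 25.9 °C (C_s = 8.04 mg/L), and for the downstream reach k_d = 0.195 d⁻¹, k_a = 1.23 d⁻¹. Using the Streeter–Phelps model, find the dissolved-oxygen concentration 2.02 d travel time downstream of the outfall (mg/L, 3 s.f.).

Mixed DO = (9.62×7.77 + 1.47×2.67)/(9.62+1.47) = 78.67/11.09 = 7.094 mg/L.
Mixed L₀ = (9.62×3.23 + 1.47×169)/(11.09) = 279.5/11.09 = 25.20 mg/L.
Initial deficit D₀ = C_s − DO₀ = 8.04 − 7.094 = 0.9460 mg/L.
D(2.02) = [0.195×25.20/(1.23−0.195)](e^(−0.195×2.02) − e^(−1.23×2.02)) + 0.9460 e^(−1.23×2.02)
= 4.748 × (0.6744 − 0.08336) + 0.9460 × 0.08336 = 2.885 mg/L.
DO = 8.04 − 2.885 = 5.155 mg/L.

DO ≈ 5.15 mg/L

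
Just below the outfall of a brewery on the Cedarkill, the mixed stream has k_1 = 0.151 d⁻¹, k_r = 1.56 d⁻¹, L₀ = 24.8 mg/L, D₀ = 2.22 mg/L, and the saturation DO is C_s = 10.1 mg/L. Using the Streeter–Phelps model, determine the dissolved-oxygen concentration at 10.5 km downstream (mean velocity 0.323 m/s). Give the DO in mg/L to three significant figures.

Travel time t = x/v = 10.5 km / (0.323 m/s) = 10500 m / 0.323 m/s = 32510 s = 0.3762 d.
k_1 L₀/(k_r−k_1) = 0.151×24.8/(1.56−0.151) = 3.745/1.409 = 2.658 mg/L.
e^(−k_1 t) = e^(−0.151×0.3762) = 0.9448; e^(−k_r t) = e^(−1.56×0.3762) = 0.5560.
D = 2.658 × (0.9448 − 0.5560) + 2.22 × 0.5560 = 1.033 + 1.234 = 2.268 mg/L.
DO = C_s − D = 10.1 − 2.268 = 7.832 mg/L.

DO ≈ 7.83 mg/L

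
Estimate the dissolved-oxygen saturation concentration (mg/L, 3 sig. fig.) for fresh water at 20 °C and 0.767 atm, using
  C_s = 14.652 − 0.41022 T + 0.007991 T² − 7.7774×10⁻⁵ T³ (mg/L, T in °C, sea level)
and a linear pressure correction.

At sea level: C_s = 14.652 − 0.41022×20 + 0.007991×20² − 7.7774×10⁻⁵×20³ = 9.022 mg/L.
Pressure correction: C_s' = 9.022 × 0.767 = 6.920 mg/L.

C_s ≈ 6.92 mg/L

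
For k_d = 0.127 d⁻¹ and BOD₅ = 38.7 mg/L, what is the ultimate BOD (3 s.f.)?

BOD₅ = L₀(1 − e^(−5k_d)) ⇒ L₀ = BOD₅ / (1 − e^(−5×0.127))
= 38.7 / (1 − 0.5299) = 38.7 / 0.4701 = 82.33 mg/L.

L₀ ≈ 82.3 mg/L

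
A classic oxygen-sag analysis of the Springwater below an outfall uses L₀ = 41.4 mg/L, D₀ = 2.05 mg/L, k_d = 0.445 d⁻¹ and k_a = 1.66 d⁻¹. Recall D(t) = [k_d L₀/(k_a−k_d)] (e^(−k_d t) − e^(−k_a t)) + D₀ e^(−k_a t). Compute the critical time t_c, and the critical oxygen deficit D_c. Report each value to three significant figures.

t_c ≈ 0.964 d; D_c ≈ 7.23 mg/L

At the critical point dD/dt = 0, so k_d L₀ e^(−k_d t) = k_a D. Substituting D(t) from the Streeter–Phelps equation and solving for t gives
t_c = ln[(k_a/k_d)(1 − D₀(k_a−k_d)/(k_d L₀))] / (k_a−k_d).
Here k_a−k_d = 1.215 d⁻¹ and 1 − D₀(k_a−k_d)/(k_d L₀) = 1 − 2.05×1.215/(0.445×41.4) = 0.8648, so
t_c = ln(3.730 × 0.8648) / 1.215 = 1.171 / 1.215 = 0.9640 d.
L(t_c) = L₀ e^(−k_d t_c) = 41.4 × 0.6512 = 26.96 mg/L, and at the critical point k_a D_c = k_d L, so D_c = (0.445/1.66) × 26.96 = 7.227 mg/L.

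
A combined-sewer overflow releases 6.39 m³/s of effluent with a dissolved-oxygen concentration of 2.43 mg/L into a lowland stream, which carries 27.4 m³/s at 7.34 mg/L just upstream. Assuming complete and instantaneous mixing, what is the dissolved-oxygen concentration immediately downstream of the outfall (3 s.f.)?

Flow-weighted mixing: C = (Q_r C_r + Q_w C_w)/(Q_r + Q_w)
= (27.4×7.34 + 6.39×2.43)/(27.4 + 6.39) = 216.6/33.79 = 6.411 mg/L.

6.41 mg/L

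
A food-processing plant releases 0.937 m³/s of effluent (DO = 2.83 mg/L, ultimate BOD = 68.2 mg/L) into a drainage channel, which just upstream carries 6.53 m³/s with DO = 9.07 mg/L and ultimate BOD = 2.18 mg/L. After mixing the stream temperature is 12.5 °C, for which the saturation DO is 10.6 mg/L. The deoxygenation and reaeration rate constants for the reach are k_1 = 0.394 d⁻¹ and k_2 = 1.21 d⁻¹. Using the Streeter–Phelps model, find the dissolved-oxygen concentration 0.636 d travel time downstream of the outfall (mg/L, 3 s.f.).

Mixed DO = (6.53×9.07 + 0.937×2.83)/(6.53+0.937) = 61.88/7.467 = 8.287 mg/L.
Mixed L₀ = (6.53×2.18 + 0.937×68.2)/(7.467) = 78.14/7.467 = 10.46 mg/L.
Initial deficit D₀ = C_s − DO₀ = 10.6 − 8.287 = 2.313 mg/L.
D(0.636) = [0.394×10.46/(1.21−0.394)](e^(−0.394×0.636) − e^(−1.21×0.636)) + 2.313 e^(−1.21×0.636)
= 5.053 × (0.7783 − 0.4632) + 2.313 × 0.4632 = 2.664 mg/L.
DO = 10.6 − 2.664 = 7.936 mg/L.

DO ≈ 7.94 mg/L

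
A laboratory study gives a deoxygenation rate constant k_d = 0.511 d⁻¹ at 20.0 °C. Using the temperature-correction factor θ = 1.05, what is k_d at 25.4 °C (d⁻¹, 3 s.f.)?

k_d(T₂) = k_d(T₁) · θ^(T₂−T₁) = 0.511 × 1.05^(25.4−20.0)
= 0.511 × 1.05^5.40 = 0.511 × 1.301 = 0.6650 d⁻¹.

k_d ≈ 0.665 d⁻¹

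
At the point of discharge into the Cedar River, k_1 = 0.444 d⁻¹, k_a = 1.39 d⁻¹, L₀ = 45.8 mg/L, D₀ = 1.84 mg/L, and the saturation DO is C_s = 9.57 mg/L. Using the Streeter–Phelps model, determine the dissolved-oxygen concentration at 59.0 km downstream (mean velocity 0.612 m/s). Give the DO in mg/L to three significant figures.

DO ≈ 0.640 mg/L

Travel time t = x/v = 59.0 km / (0.612 m/s) = 59000 m / 0.612 m/s = 96410 s = 1.116 d.
k_1 L₀/(k_a−k_1) = 0.444×45.8/(1.39−0.444) = 20.34/0.9460 = 21.50 mg/L.
e^(−k_1 t) = e^(−0.444×1.116) = 0.6093; e^(−k_a t) = e^(−1.39×1.116) = 0.2120.
D = 21.50 × (0.6093 − 0.2120) + 1.84 × 0.2120 = 8.540 + 0.3902 = 8.930 mg/L.
DO = C_s − D = 9.57 − 8.930 = 0.6400 mg/L.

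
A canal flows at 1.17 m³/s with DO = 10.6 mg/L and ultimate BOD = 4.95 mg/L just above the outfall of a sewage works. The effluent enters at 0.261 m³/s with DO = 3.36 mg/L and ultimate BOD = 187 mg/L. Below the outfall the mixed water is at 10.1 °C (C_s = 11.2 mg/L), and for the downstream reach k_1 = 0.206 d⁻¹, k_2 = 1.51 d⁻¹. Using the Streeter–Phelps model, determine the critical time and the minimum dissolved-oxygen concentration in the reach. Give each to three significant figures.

t_c ≈ 1.23 d; minimum DO ≈ 7.16 mg/L

Mixed DO = (1.17×10.6 + 0.261×3.36)/(1.17+0.261) = 13.28/1.431 = 9.279 mg/L.
Mixed L₀ = (1.17×4.95 + 0.261×187)/(1.431) = 54.60/1.431 = 38.15 mg/L.
Initial deficit D₀ = C_s − DO₀ = 11.2 − 9.279 = 1.921 mg/L.
t_c = (1/1.304) ln[(1.51/0.206)(1 − 1.921×1.304/(0.206×38.15))] = 0.7669 × ln(4.995) = 1.233 d.
D_c = (0.206/1.51) × 38.15 × e^(−0.206×1.233) = 0.1364 × 38.15 × 0.7756 = 4.037 mg/L.
Minimum DO = 11.2 − 4.037 = 7.163 mg/L.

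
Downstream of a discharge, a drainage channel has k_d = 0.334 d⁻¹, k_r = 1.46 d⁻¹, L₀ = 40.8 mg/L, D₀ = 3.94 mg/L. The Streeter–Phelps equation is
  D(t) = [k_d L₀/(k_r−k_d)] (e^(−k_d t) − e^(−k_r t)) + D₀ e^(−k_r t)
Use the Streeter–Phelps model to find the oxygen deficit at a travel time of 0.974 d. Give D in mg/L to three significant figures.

k_d L₀/(k_r−k_d) = 0.334×40.8/(1.46−0.334) = 13.63/1.126 = 12.10 mg/L.
e^(−k_d t) = e^(−0.334×0.9740) = 0.7223; e^(−k_r t) = e^(−1.46×0.9740) = 0.2412.
D = 12.10 × (0.7223 − 0.2412) + 3.94 × 0.2412 = 5.822 + 0.9504 = 6.773 mg/L.

D ≈ 6.77 mg/L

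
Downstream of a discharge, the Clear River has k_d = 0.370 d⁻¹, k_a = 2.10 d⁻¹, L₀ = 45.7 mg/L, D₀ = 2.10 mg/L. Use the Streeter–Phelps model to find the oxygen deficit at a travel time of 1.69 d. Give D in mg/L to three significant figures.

k_d L₀/(k_a−k_d) = 0.370×45.7/(2.10−0.370) = 16.91/1.730 = 9.774 mg/L.
e^(−k_d t) = e^(−0.370×1.690) = 0.5351; e^(−k_a t) = e^(−2.10×1.690) = 0.02875.
D = 9.774 × (0.5351 − 0.02875) + 2.10 × 0.02875 = 4.949 + 0.06038 = 5.009 mg/L.

D ≈ 5.01 mg/L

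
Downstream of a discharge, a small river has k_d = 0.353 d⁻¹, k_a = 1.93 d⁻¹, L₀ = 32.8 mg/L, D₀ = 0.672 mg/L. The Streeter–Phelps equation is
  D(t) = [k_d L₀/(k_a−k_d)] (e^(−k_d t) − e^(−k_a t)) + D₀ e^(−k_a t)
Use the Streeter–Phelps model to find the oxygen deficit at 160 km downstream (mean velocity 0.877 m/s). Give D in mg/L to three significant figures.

D ≈ 3.37 mg/L

Travel time t = x/v = 160 km / (0.877 m/s) = 160000 m / 0.877 m/s = 182400 s = 2.112 d.
k_d L₀/(k_a−k_d) = 0.353×32.8/(1.93−0.353) = 11.58/1.577 = 7.342 mg/L.
e^(−k_d t) = e^(−0.353×2.112) = 0.4746; e^(−k_a t) = e^(−1.93×2.112) = 0.01699.
D = 7.342 × (0.4746 − 0.01699) + 0.672 × 0.01699 = 3.359 + 0.01141 = 3.371 mg/L.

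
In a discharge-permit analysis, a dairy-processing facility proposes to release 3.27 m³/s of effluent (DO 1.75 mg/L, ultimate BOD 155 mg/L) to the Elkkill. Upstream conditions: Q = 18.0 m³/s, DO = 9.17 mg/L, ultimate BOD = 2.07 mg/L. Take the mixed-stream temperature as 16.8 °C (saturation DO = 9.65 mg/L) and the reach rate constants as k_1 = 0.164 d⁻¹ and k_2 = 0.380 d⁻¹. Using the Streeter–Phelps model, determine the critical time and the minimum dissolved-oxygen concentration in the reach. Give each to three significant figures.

Mixed DO = (18.0×9.17 + 3.27×1.75)/(18.0+3.27) = 170.8/21.27 = 8.029 mg/L.
Mixed L₀ = (18.0×2.07 + 3.27×155)/(21.27) = 544.1/21.27 = 25.58 mg/L.
Initial deficit D₀ = C_s − DO₀ = 9.65 − 8.029 = 1.621 mg/L.
t_c = (1/0.2160) ln[(0.380/0.164)(1 − 1.621×0.2160/(0.164×25.58))] = 4.630 × ln(2.124) = 3.487 d.
D_c = (0.164/0.380) × 25.58 × e^(−0.164×3.487) = 0.4316 × 25.58 × 0.5645 = 6.232 mg/L.
Minimum DO = 9.65 − 6.232 = 3.418 mg/L.

t_c ≈ 3.49 d; minimum DO ≈ 3.42 mg/L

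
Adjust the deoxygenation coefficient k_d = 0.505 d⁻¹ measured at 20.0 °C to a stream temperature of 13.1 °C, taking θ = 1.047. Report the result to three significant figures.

k_d ≈ 0.368 d⁻¹

k_d(T₂) = k_d(T₁) · θ^(T₂−T₁) = 0.505 × 1.047^(13.1−20.0)
= 0.505 × 1.047^-6.90 = 0.505 × 0.7284 = 0.3678 d⁻¹.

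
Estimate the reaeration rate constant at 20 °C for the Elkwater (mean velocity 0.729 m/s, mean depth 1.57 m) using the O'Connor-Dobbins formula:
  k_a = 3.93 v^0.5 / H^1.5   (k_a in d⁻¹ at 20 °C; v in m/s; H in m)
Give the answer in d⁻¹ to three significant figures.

k_a ≈ 1.71 d⁻¹

k_a = 3.93 × 0.729^0.5 / 1.57^1.5 = 3.93 × 0.8538 / 1.967 = 1.706 d⁻¹.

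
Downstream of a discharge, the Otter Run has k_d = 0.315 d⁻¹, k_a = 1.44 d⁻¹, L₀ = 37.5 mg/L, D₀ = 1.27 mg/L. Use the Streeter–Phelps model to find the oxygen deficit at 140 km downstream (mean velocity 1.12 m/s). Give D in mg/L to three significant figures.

D ≈ 5.51 mg/L

Travel time t = x/v = 140 km / (1.12 m/s) = 140000 m / 1.12 m/s = 125000 s = 1.447 d.
k_d L₀/(k_a−k_d) = 0.315×37.5/(1.44−0.315) = 11.81/1.125 = 10.50 mg/L.
e^(−k_d t) = e^(−0.315×1.447) = 0.6340; e^(−k_a t) = e^(−1.44×1.447) = 0.1245.
D = 10.50 × (0.6340 − 0.1245) + 1.27 × 0.1245 = 5.349 + 0.1581 = 5.508 mg/L.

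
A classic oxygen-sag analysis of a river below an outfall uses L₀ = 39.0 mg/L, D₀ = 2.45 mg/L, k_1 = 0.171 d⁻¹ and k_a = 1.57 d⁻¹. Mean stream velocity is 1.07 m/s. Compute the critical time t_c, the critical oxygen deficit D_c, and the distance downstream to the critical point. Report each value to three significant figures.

At the critical point dD/dt = 0, so k_1 L₀ e^(−k_1 t) = k_a D. Substituting D(t) from the Streeter–Phelps equation and solving for t gives
t_c = ln[(k_a/k_1)(1 − D₀(k_a−k_1)/(k_1 L₀))] / (k_a−k_1).
Here k_a−k_1 = 1.399 d⁻¹ and 1 − D₀(k_a−k_1)/(k_1 L₀) = 1 − 2.45×1.399/(0.171×39.0) = 0.4860, so
t_c = ln(9.181 × 0.4860) / 1.399 = 1.496 / 1.399 = 1.069 d.
L(t_c) = L₀ e^(−k_1 t_c) = 39.0 × 0.8329 = 32.48 mg/L, and at the critical point k_a D_c = k_1 L, so D_c = (0.171/1.57) × 32.48 = 3.538 mg/L.
x_c = v t_c = 1.07 m/s × 1.069 d × 86400 s/d = 98840 m ≈ 98.8 km.

t_c ≈ 1.07 d; D_c ≈ 3.54 mg/L; x_c ≈ 98.8 km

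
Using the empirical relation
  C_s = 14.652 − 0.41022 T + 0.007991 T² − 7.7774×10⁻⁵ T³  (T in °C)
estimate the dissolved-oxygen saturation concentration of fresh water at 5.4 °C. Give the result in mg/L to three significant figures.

C_s = 14.652 − 0.41022×5.4 + 0.007991×5.4² − 7.7774×10⁻⁵×5.4³ = 12.66 mg/L.

C_s ≈ 12.7 mg/L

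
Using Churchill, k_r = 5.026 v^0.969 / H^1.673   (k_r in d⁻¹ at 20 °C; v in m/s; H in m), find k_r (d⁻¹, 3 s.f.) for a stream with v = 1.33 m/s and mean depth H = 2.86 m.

k_r = 5.026 × 1.33^0.969 / 2.86^1.673 = 5.026 × 1.318 / 5.801 = 1.142 d⁻¹.

k_r ≈ 1.14 d⁻¹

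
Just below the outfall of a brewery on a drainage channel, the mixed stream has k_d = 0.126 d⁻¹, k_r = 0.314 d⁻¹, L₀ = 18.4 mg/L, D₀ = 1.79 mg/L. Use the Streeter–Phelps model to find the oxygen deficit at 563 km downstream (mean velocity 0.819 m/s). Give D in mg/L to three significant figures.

D ≈ 3.66 mg/L

Travel time t = x/v = 563 km / (0.819 m/s) = 563000 m / 0.819 m/s = 687400 s = 7.956 d.
k_d L₀/(k_r−k_d) = 0.126×18.4/(0.314−0.126) = 2.318/0.1880 = 12.33 mg/L.
e^(−k_d t) = e^(−0.126×7.956) = 0.3670; e^(−k_r t) = e^(−0.314×7.956) = 0.08223.
D = 12.33 × (0.3670 − 0.08223) + 1.79 × 0.08223 = 3.511 + 0.1472 = 3.659 mg/L.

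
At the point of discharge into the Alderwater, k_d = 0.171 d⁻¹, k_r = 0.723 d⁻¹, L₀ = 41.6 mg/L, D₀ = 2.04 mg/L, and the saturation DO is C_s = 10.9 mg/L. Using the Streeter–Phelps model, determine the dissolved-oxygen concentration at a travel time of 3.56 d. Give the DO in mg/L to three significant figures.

k_d L₀/(k_r−k_d) = 0.171×41.6/(0.723−0.171) = 7.114/0.5520 = 12.89 mg/L.
e^(−k_d t) = e^(−0.171×3.560) = 0.5440; e^(−k_r t) = e^(−0.723×3.560) = 0.07624.
D = 12.89 × (0.5440 − 0.07624) + 2.04 × 0.07624 = 6.028 + 0.1555 = 6.184 mg/L.
DO = C_s − D = 10.9 − 6.184 = 4.716 mg/L.

DO ≈ 4.72 mg/L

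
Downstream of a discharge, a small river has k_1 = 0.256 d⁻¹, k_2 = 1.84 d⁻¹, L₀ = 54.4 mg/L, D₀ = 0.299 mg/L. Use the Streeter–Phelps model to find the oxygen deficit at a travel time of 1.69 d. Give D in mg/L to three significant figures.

k_1 L₀/(k_2−k_1) = 0.256×54.4/(1.84−0.256) = 13.93/1.584 = 8.792 mg/L.
e^(−k_1 t) = e^(−0.256×1.690) = 0.6488; e^(−k_2 t) = e^(−1.84×1.690) = 0.04462.
D = 8.792 × (0.6488 − 0.04462) + 0.299 × 0.04462 = 5.312 + 0.01334 = 5.325 mg/L.

D ≈ 5.33 mg/L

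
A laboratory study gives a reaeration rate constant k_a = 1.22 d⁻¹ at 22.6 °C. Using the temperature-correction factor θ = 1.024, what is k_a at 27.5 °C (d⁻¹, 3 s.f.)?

k_a ≈ 1.37 d⁻¹

k_a(T₂) = k_a(T₁) · θ^(T₂−T₁) = 1.22 × 1.024^(27.5−22.6)
= 1.22 × 1.024^4.90 = 1.22 × 1.123 = 1.370 d⁻¹.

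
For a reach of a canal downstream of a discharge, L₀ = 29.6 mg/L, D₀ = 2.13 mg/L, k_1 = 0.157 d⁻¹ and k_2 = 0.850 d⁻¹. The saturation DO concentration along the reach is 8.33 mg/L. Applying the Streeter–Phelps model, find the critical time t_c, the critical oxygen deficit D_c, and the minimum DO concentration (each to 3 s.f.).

t_c ≈ 1.89 d; D_c ≈ 4.07 mg/L; min DO ≈ 4.26 mg/L

t_c = [1/(k_2−k_1)] ln[(k_2/k_1)(1 − D₀(k_2−k_1)/(k_1 L₀))]
= [1/(0.850−0.157)] ln[(0.850/0.157)(1 − 2.13×0.6930/(0.157×29.6))]
= (1/0.6930) ln[5.414 × 0.6824] = 1.443 × ln(3.694) = 1.443 × 1.307 = 1.886 d.
L(t_c) = L₀ e^(−k_1 t_c) = 29.6 × 0.7437 = 22.01 mg/L, and at the critical point k_2 D_c = k_1 L, so D_c = (0.157/0.850) × 22.01 = 4.066 mg/L.
Minimum DO = C_s − D_c = 8.33 − 4.066 = 4.264 mg/L.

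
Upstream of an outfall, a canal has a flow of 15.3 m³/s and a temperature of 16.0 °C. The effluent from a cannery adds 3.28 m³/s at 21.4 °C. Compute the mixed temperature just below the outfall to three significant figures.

Flow-weighted mixing: C = (Q_r C_r + Q_w C_w)/(Q_r + Q_w)
= (15.3×16.0 + 3.28×21.4)/(15.3 + 3.28) = 315.0/18.58 = 16.95 °C.

17.0 °C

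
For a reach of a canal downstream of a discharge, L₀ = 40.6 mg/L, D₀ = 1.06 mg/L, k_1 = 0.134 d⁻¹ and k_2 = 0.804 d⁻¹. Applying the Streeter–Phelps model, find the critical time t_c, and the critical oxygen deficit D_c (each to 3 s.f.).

t_c = [1/(k_2−k_1)] ln[(k_2/k_1)(1 − D₀(k_2−k_1)/(k_1 L₀))]
= [1/(0.804−0.134)] ln[(0.804/0.134)(1 − 1.06×0.6700/(0.134×40.6))]
= (1/0.6700) ln[6.000 × 0.8695] = 1.493 × ln(5.217) = 1.493 × 1.652 = 2.465 d.
D_c = (k_1/k_2) L₀ e^(−k_1 t_c) = (0.134/0.804) × 40.6 × e^(−0.134×2.465) = 0.1667 × 40.6 × 0.7187 = 4.863 mg/L.

t_c ≈ 2.47 d; D_c ≈ 4.86 mg/L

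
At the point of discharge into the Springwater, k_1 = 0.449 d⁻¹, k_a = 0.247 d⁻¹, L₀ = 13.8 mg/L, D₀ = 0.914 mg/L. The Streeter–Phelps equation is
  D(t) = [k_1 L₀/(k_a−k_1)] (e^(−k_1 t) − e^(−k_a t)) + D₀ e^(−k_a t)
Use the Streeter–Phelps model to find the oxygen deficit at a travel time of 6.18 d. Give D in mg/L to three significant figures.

D ≈ 4.95 mg/L

k_1 L₀/(k_a−k_1) = 0.449×13.8/(0.247−0.449) = 6.196/-0.2020 = -30.67 mg/L.
e^(−k_1 t) = e^(−0.449×6.180) = 0.06236; e^(−k_a t) = e^(−0.247×6.180) = 0.2173.
D = -30.67 × (0.06236 − 0.2173) + 0.914 × 0.2173 = 4.753 + 0.1986 = 4.951 mg/L.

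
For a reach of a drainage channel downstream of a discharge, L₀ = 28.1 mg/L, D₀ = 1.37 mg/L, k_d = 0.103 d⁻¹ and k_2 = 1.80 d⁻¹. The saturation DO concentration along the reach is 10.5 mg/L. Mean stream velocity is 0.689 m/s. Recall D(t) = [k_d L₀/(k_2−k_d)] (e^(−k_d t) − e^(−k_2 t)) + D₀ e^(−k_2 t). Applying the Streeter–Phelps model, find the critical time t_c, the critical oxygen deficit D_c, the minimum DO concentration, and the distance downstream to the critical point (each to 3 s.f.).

t_c ≈ 0.728 d; D_c ≈ 1.49 mg/L; min DO ≈ 9.01 mg/L; x_c ≈ 43.3 km

With k_2/k_d = 17.48 and 1 − D₀(k_2−k_d)/(k_d L₀) = 0.1967,
t_c = ln(17.48 × 0.1967) / (1.80 − 0.103) = ln(3.438) / 1.697 = 1.235/1.697 = 0.7277 d.
D_c = (k_d/k_2) L₀ e^(−k_d t_c) = (0.103/1.80) × 28.1 × e^(−0.103×0.7277) = 0.05722 × 28.1 × 0.9278 = 1.492 mg/L.
Minimum DO = C_s − D_c = 10.5 − 1.492 = 9.008 mg/L.
x_c = v t_c = 0.689 m/s × 0.7277 d × 86400 s/d = 43320 m ≈ 43.3 km.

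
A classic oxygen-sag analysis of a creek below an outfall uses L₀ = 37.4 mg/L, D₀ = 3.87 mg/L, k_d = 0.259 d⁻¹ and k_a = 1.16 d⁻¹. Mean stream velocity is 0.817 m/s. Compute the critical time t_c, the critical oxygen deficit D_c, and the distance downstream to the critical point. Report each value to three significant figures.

At the critical point dD/dt = 0, so k_d L₀ e^(−k_d t) = k_a D. Substituting D(t) from the Streeter–Phelps equation and solving for t gives
t_c = ln[(k_a/k_d)(1 − D₀(k_a−k_d)/(k_d L₀))] / (k_a−k_d).
Here k_a−k_d = 0.9010 d⁻¹ and 1 − D₀(k_a−k_d)/(k_d L₀) = 1 − 3.87×0.9010/(0.259×37.4) = 0.6400, so
t_c = ln(4.479 × 0.6400) / 0.9010 = 1.053 / 0.9010 = 1.169 d.
D_c = (k_d/k_a) L₀ e^(−k_d t_c) = (0.259/1.16) × 37.4 × e^(−0.259×1.169) = 0.2233 × 37.4 × 0.7388 = 6.169 mg/L.
x_c = v t_c = 0.817 m/s × 1.169 d × 86400 s/d = 82510 m ≈ 82.5 km.

t_c ≈ 1.17 d; D_c ≈ 6.17 mg/L; x_c ≈ 82.5 km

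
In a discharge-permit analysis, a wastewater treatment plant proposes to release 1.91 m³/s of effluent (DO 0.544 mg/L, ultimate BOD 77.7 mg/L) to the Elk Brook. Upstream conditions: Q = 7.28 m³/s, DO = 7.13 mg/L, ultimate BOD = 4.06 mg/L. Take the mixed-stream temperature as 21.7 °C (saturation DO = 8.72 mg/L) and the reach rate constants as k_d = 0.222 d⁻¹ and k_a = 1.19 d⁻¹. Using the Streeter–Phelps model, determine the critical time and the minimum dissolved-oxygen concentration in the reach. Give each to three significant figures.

Mixed DO = (7.28×7.13 + 1.91×0.544)/(7.28+1.91) = 52.95/9.190 = 5.761 mg/L.
Mixed L₀ = (7.28×4.06 + 1.91×77.7)/(9.190) = 178.0/9.190 = 19.36 mg/L.
Initial deficit D₀ = C_s − DO₀ = 8.72 − 5.761 = 2.959 mg/L.
t_c = (1/0.9680) ln[(1.19/0.222)(1 − 2.959×0.9680/(0.222×19.36))] = 1.033 × ln(1.789) = 0.6010 d.
D_c = (0.222/1.19) × 19.36 × e^(−0.222×0.6010) = 0.1866 × 19.36 × 0.8751 = 3.161 mg/L.
Minimum DO = 8.72 − 3.161 = 5.559 mg/L.

t_c ≈ 0.601 d; minimum DO ≈ 5.56 mg/L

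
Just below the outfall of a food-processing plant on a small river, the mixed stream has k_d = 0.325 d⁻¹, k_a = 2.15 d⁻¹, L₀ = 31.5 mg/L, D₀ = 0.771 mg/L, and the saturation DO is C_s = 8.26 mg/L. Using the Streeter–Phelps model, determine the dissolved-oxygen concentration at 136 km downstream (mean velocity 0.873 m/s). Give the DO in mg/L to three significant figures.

DO ≈ 5.24 mg/L

Travel time t = x/v = 136 km / (0.873 m/s) = 136000 m / 0.873 m/s = 155800 s = 1.803 d.
k_d L₀/(k_a−k_d) = 0.325×31.5/(2.15−0.325) = 10.24/1.825 = 5.610 mg/L.
e^(−k_d t) = e^(−0.325×1.803) = 0.5566; e^(−k_a t) = e^(−2.15×1.803) = 0.02072.
D = 5.610 × (0.5566 − 0.02072) + 0.771 × 0.02072 = 3.006 + 0.01598 = 3.022 mg/L.
DO = C_s − D = 8.26 − 3.022 = 5.238 mg/L.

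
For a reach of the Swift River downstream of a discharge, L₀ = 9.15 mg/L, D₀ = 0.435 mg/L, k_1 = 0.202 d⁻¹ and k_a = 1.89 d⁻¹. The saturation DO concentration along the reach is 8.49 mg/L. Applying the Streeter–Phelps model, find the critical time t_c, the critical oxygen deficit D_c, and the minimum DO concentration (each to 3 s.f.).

t_c ≈ 1.02 d; D_c ≈ 0.795 mg/L; min DO ≈ 7.69 mg/L

At the critical point dD/dt = 0, so k_1 L₀ e^(−k_1 t) = k_a D. Substituting D(t) from the Streeter–Phelps equation and solving for t gives
t_c = ln[(k_a/k_1)(1 − D₀(k_a−k_1)/(k_1 L₀))] / (k_a−k_1).
Here k_a−k_1 = 1.688 d⁻¹ and 1 − D₀(k_a−k_1)/(k_1 L₀) = 1 − 0.435×1.688/(0.202×9.15) = 0.6027, so
t_c = ln(9.356 × 0.6027) / 1.688 = 1.730 / 1.688 = 1.025 d.
L(t_c) = L₀ e^(−k_1 t_c) = 9.15 × 0.8130 = 7.439 mg/L, and at the critical point k_a D_c = k_1 L, so D_c = (0.202/1.89) × 7.439 = 0.7951 mg/L.
Minimum DO = C_s − D_c = 8.49 − 0.7951 = 7.695 mg/L.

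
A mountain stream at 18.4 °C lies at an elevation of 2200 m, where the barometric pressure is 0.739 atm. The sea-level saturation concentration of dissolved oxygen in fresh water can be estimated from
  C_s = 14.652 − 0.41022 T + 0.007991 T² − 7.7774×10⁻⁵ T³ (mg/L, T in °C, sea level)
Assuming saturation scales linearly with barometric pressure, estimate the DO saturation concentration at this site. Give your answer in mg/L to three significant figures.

C_s ≈ 6.89 mg/L

At sea level: C_s = 14.652 − 0.41022×18.4 + 0.007991×18.4² − 7.7774×10⁻⁵×18.4³ = 9.325 mg/L.
Pressure correction: C_s' = 9.325 × 0.739 = 6.891 mg/L.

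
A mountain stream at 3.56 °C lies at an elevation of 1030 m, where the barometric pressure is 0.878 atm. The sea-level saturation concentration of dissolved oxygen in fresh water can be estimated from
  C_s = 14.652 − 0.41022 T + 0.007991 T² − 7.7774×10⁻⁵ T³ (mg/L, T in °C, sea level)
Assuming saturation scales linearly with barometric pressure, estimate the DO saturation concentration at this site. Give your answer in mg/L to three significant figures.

C_s ≈ 11.7 mg/L

At sea level: C_s = 14.652 − 0.41022×3.56 + 0.007991×3.56² − 7.7774×10⁻⁵×3.56³ = 13.29 mg/L.
Pressure correction: C_s' = 13.29 × 0.878 = 11.67 mg/L.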